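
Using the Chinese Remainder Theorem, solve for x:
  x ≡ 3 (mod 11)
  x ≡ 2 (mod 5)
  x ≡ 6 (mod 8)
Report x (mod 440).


Moduli 11, 5, 8 are pairwise coprime; by CRT there is a unique solution modulo M = 11 · 5 · 8 = 440.
Solve pairwise, accumulating the modulus:
  Start with x ≡ 3 (mod 11).
  Combine with x ≡ 2 (mod 5): since gcd(11, 5) = 1, we get a unique residue mod 55.
    Write x = 3 + 11·t and substitute into x ≡ 2 (mod 5): 11·t ≡ 2 − 3 = -1 (mod 5).
    Reduce coefficients mod 5: 1·t ≡ 4 (mod 5).
    So t ≡ 4 (mod 5).
    Then x = 3 + 11·4 = 47, valid modulo lcm(11, 5) = 55: x ≡ 47 (mod 55).
  Combine with x ≡ 6 (mod 8): since gcd(55, 8) = 1, we get a unique residue mod 440.
    Write x = 47 + 55·t and substitute into x ≡ 6 (mod 8): 55·t ≡ 6 − 47 = -41 (mod 8).
    Reduce coefficients mod 8: 7·t ≡ 7 (mod 8).
    The inverse of 7 mod 8 is 7 (since 7·7 = 49 = 6·8 + 1), so t ≡ 7·7 = 49 ≡ 1 (mod 8).
    Then x = 47 + 55·1 = 102, valid modulo lcm(55, 8) = 440: x ≡ 102 (mod 440).
Verify: 102 mod 11 = 3 ✓, 102 mod 5 = 2 ✓, 102 mod 8 = 6 ✓.

x ≡ 102 (mod 440).


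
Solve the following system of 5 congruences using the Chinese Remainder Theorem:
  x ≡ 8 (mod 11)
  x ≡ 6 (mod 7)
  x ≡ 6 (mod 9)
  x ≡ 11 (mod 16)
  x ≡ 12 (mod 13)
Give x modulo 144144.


Product of moduli M = 11 · 7 · 9 · 16 · 13 = 144144.
Merge one congruence at a time:
  Start: x ≡ 8 (mod 11).
  Combine with x ≡ 6 (mod 7); new modulus lcm = 77.
    Write x = 8 + 11·t and substitute into x ≡ 6 (mod 7): 11·t ≡ 6 − 8 = -2 (mod 7).
    Reduce coefficients mod 7: 4·t ≡ 5 (mod 7).
    The inverse of 4 mod 7 is 2 (since 4·2 = 8 = 1·7 + 1), so t ≡ 2·5 = 10 ≡ 3 (mod 7).
    Then x = 8 + 11·3 = 41, valid modulo lcm(11, 7) = 77: x ≡ 41 (mod 77).
  Combine with x ≡ 6 (mod 9); new modulus lcm = 693.
    Write x = 41 + 77·t and substitute into x ≡ 6 (mod 9): 77·t ≡ 6 − 41 = -35 (mod 9).
    Reduce coefficients mod 9: 5·t ≡ 1 (mod 9).
    The inverse of 5 mod 9 is 2 (since 5·2 = 10 = 1·9 + 1), so t ≡ 2·1 = 2 ≡ 2 (mod 9).
    Then x = 41 + 77·2 = 195, valid modulo lcm(77, 9) = 693: x ≡ 195 (mod 693).
  Combine with x ≡ 11 (mod 16); new modulus lcm = 11088.
    Write x = 195 + 693·t and substitute into x ≡ 11 (mod 16): 693·t ≡ 11 − 195 = -184 (mod 16).
    Reduce coefficients mod 16: 5·t ≡ 8 (mod 16).
    The inverse of 5 mod 16 is 13 (since 5·13 = 65 = 4·16 + 1), so t ≡ 13·8 = 104 ≡ 8 (mod 16).
    Then x = 195 + 693·8 = 5739, valid modulo lcm(693, 16) = 11088: x ≡ 5739 (mod 11088).
  Combine with x ≡ 12 (mod 13); new modulus lcm = 144144.
    Write x = 5739 + 11088·t and substitute into x ≡ 12 (mod 13): 11088·t ≡ 12 − 5739 = -5727 (mod 13).
    Reduce coefficients mod 13: 12·t ≡ 6 (mod 13).
    The inverse of 12 mod 13 is 12 (since 12·12 = 144 = 11·13 + 1), so t ≡ 12·6 = 72 ≡ 7 (mod 13).
    Then x = 5739 + 11088·7 = 83355, valid modulo lcm(11088, 13) = 144144: x ≡ 83355 (mod 144144).
Verify against each original: 83355 mod 11 = 8, 83355 mod 7 = 6, 83355 mod 9 = 6, 83355 mod 16 = 11, 83355 mod 13 = 12.

x ≡ 83355 (mod 144144).


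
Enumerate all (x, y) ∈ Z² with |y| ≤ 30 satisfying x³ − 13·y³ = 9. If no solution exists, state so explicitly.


The equation is x³ - 13y³ = 9. For fixed y, x³ = 13·y³ + 9, so a solution requires the RHS to be a perfect cube.
Strategy: iterate y from -30 to 30, compute RHS = 13·y³ + 9, and check whether it is a (positive or negative) perfect cube.
Check small values of y:
  y = 0: RHS = 9 is not a perfect cube.
  y = 1: RHS = 22 is not a perfect cube.
  y = -1: RHS = -4 is not a perfect cube.
  y = 2: RHS = 113 is not a perfect cube.
  y = -2: RHS = -95 is not a perfect cube.
  y = 3: RHS = 360 is not a perfect cube.
  y = -3: RHS = -342 is not a perfect cube.
Continuing the search up to |y| = 30 finds no solutions either.
No (x, y) in the scanned range satisfies the equation.

No integer solutions with |y| ≤ 30.


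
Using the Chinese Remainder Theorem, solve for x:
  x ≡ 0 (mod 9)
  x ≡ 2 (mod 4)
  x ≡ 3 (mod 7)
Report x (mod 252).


Moduli 9, 4, 7 are pairwise coprime; by CRT there is a unique solution modulo M = 9 · 4 · 7 = 252.
Solve pairwise, accumulating the modulus:
  Start with x ≡ 0 (mod 9).
  Combine with x ≡ 2 (mod 4): since gcd(9, 4) = 1, we get a unique residue mod 36.
    Write x = 0 + 9·t and substitute into x ≡ 2 (mod 4): 9·t ≡ 2 − 0 = 2 (mod 4).
    Reduce coefficients mod 4: 1·t ≡ 2 (mod 4).
    So t ≡ 2 (mod 4).
    Then x = 0 + 9·2 = 18, valid modulo lcm(9, 4) = 36: x ≡ 18 (mod 36).
  Combine with x ≡ 3 (mod 7): since gcd(36, 7) = 1, we get a unique residue mod 252.
    Write x = 18 + 36·t and substitute into x ≡ 3 (mod 7): 36·t ≡ 3 − 18 = -15 (mod 7).
    Reduce coefficients mod 7: 1·t ≡ 6 (mod 7).
    So t ≡ 6 (mod 7).
    Then x = 18 + 36·6 = 234, valid modulo lcm(36, 7) = 252: x ≡ 234 (mod 252).
Verify: 234 mod 9 = 0 ✓, 234 mod 4 = 2 ✓, 234 mod 7 = 3 ✓.

x ≡ 234 (mod 252).


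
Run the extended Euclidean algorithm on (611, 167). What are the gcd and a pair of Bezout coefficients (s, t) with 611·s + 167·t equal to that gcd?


Euclidean algorithm on (611, 167) — divide until remainder is 0:
  611 = 3 · 167 + 110
  167 = 1 · 110 + 57
  110 = 1 · 57 + 53
  57 = 1 · 53 + 4
  53 = 13 · 4 + 1
  4 = 4 · 1 + 0
gcd(611, 167) = 1.
Track Bezout coefficients alongside the remainders: start with r₀ = 611 = a·1 + b·0 (s = 1, t = 0) and r₁ = 167 = a·0 + b·1 (s = 0, t = 1); each new remainder r_{k+1} = r_{k-1} − q_k·r_k inherits s_{k+1} = s_{k-1} − q_k·s_k, t_{k+1} = t_{k-1} − q_k·t_k, so r_k = a·s_k + b·t_k at every step:
  q = 3: r = 110, s = 1 − 3·0 = 1, t = 0 − 3·1 = -3  (check: 611·1 + 167·(-3) = 110)
  q = 1: r = 57, s = 0 − 1·1 = -1, t = 1 − 1·(-3) = 4  (check: 611·(-1) + 167·4 = 57)
  q = 1: r = 53, s = 1 − 1·(-1) = 2, t = -3 − 1·4 = -7  (check: 611·2 + 167·(-7) = 53)
  q = 1: r = 4, s = -1 − 1·2 = -3, t = 4 − 1·(-7) = 11  (check: 611·(-3) + 167·11 = 4)
  q = 13: r = 1, s = 2 − 13·(-3) = 41, t = -7 − 13·11 = -150  (check: 611·41 + 167·(-150) = 1)
The row with r = 1 (the gcd) gives the Bezout coefficients s = 41, t = -150.
Result: 611 · (41) + 167 · (-150) = 1.

gcd(611, 167) = 1; s = 41, t = -150 (check: 611·41 + 167·(-150) = 1).


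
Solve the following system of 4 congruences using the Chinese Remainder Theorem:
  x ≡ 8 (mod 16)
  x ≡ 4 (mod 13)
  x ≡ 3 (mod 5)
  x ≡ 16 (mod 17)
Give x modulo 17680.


Product of moduli M = 16 · 13 · 5 · 17 = 17680.
Merge one congruence at a time:
  Start: x ≡ 8 (mod 16).
  Combine with x ≡ 4 (mod 13); new modulus lcm = 208.
    Write x = 8 + 16·t and substitute into x ≡ 4 (mod 13): 16·t ≡ 4 − 8 = -4 (mod 13).
    Reduce coefficients mod 13: 3·t ≡ 9 (mod 13).
    The inverse of 3 mod 13 is 9 (since 3·9 = 27 = 2·13 + 1), so t ≡ 9·9 = 81 ≡ 3 (mod 13).
    Then x = 8 + 16·3 = 56, valid modulo lcm(16, 13) = 208: x ≡ 56 (mod 208).
  Combine with x ≡ 3 (mod 5); new modulus lcm = 1040.
    Write x = 56 + 208·t and substitute into x ≡ 3 (mod 5): 208·t ≡ 3 − 56 = -53 (mod 5).
    Reduce coefficients mod 5: 3·t ≡ 2 (mod 5).
    The inverse of 3 mod 5 is 2 (since 3·2 = 6 = 1·5 + 1), so t ≡ 2·2 = 4 ≡ 4 (mod 5).
    Then x = 56 + 208·4 = 888, valid modulo lcm(208, 5) = 1040: x ≡ 888 (mod 1040).
  Combine with x ≡ 16 (mod 17); new modulus lcm = 17680.
    Write x = 888 + 1040·t and substitute into x ≡ 16 (mod 17): 1040·t ≡ 16 − 888 = -872 (mod 17).
    Reduce coefficients mod 17: 3·t ≡ 12 (mod 17).
    The inverse of 3 mod 17 is 6 (since 3·6 = 18 = 1·17 + 1), so t ≡ 6·12 = 72 ≡ 4 (mod 17).
    Then x = 888 + 1040·4 = 5048, valid modulo lcm(1040, 17) = 17680: x ≡ 5048 (mod 17680).
Verify against each original: 5048 mod 16 = 8, 5048 mod 13 = 4, 5048 mod 5 = 3, 5048 mod 17 = 16.

x ≡ 5048 (mod 17680).


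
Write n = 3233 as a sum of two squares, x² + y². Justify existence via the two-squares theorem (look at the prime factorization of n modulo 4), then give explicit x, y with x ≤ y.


Step 1: Factor n = 3233 = 53 · 61.
Step 2: Check the mod-4 condition on each prime factor: 53 ≡ 1 (mod 4), exponent 1; 61 ≡ 1 (mod 4), exponent 1.
All primes ≡ 3 (mod 4) appear to even exponent (or don't appear), so by the two-squares theorem n IS expressible as a sum of two squares.
Step 3: Build a representation. Here n = 53 · 61 is a product of primes ≡ 1 (mod 4). Each prime p ≡ 1 (mod 4) is itself a sum of two squares; find a² by testing p − a² for a perfect square:
  53: 53 − 1² = 52, 53 − 2² = 49 = 7² ⇒ 53 = 2² + 7².
  61: 61 − 1² = 60, 61 − 2² = 57, 61 − 3² = 52, 61 − 4² = 45, 61 − 5² = 36 = 6² ⇒ 61 = 5² + 6².
  Combine using the Brahmagupta–Fibonacci identity (a² + b²)(c² + d²) = (ac − bd)² + (ad + bc)² = (ac + bd)² + (ad − bc)²:
  53 · 61 = 3233: from (2² + 7²)(5² + 6²), take (2·5 − 7·6, 2·6 + 7·5) = (10 − 42, 12 + 35) = (-32, 47); dropping signs (only squares matter) gives (32, 47); check 32² + 47² = 1024 + 2209 = 3233 ✓.
Step 4: Order so x ≤ y and verify: 32² + 47² = 1024 + 2209 = 3233 = n. ✓

n = 3233 = 32² + 47² (one valid representation with x ≤ y).


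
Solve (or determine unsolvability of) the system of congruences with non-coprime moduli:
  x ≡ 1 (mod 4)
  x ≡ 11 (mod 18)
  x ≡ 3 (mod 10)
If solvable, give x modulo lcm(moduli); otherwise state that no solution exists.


Moduli 4, 18, 10 are not pairwise coprime, so CRT works modulo lcm(m_i) when all pairwise compatibility conditions hold.
Pairwise compatibility: gcd(m_i, m_j) must divide a_i - a_j for every pair.
Merge one congruence at a time:
  Start: x ≡ 1 (mod 4).
  Combine with x ≡ 11 (mod 18): gcd(4, 18) = 2; 11 - 1 = 10, which IS divisible by 2, so compatible.
    Write x = 1 + 4·t and substitute into x ≡ 11 (mod 18): 4·t ≡ 11 − 1 = 10 (mod 18).
    Divide the congruence (and modulus) by g = 2: 2·t ≡ 5 (mod 9).
    The inverse of 2 mod 9 is 5 (since 2·5 = 10 = 1·9 + 1), so t ≡ 5·5 = 25 ≡ 7 (mod 9).
    Then x = 1 + 4·7 = 29, valid modulo lcm(4, 18) = 36: x ≡ 29 (mod 36).
  Combine with x ≡ 3 (mod 10): gcd(36, 10) = 2; 3 - 29 = -26, which IS divisible by 2, so compatible.
    Write x = 29 + 36·t and substitute into x ≡ 3 (mod 10): 36·t ≡ 3 − 29 = -26 (mod 10).
    Divide the congruence (and modulus) by g = 2: 18·t ≡ -13 (mod 5).
    Reduce coefficients mod 5: 3·t ≡ 2 (mod 5).
    The inverse of 3 mod 5 is 2 (since 3·2 = 6 = 1·5 + 1), so t ≡ 2·2 = 4 ≡ 4 (mod 5).
    Then x = 29 + 36·4 = 173, valid modulo lcm(36, 10) = 180: x ≡ 173 (mod 180).
Verify: 173 mod 4 = 1, 173 mod 18 = 11, 173 mod 10 = 3.

x ≡ 173 (mod 180).


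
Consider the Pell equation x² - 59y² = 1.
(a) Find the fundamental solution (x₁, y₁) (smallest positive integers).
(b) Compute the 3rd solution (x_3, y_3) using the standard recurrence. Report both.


Step 1: Find the fundamental solution (x₁, y₁) of x² - 59y² = 1.
  Expand √59 as a continued fraction. a₀ = ⌊√59⌋ = 7; iterate m_{k+1} = d_k·a_k − m_k, d_{k+1} = (59 − m_{k+1}²)/d_k, a_{k+1} = ⌊(a₀ + m_{k+1})/d_{k+1}⌋ (starting m₀ = 0, d₀ = 1), with convergents p_k = a_k·p_{k-1} + p_{k-2}, q_k = a_k·q_{k-1} + q_{k-2} (p₋₁ = 1, q₋₁ = 0):
  k = 0: a₀ = 7; p₀/q₀ = 7/1; p₀² − 59·q₀² = 49 − 59 = -10.
  k = 1: m = 7, d = 10, a = ⌊(7 + 7)/10⌋ = 1; p/q = (1·7 + 1)/(1·1 + 0) = 8/1; p² − 59·q² = 64 − 59 = 5.
  k = 2: m = 3, d = 5, a = ⌊(7 + 3)/5⌋ = 2; p/q = (2·8 + 7)/(2·1 + 1) = 23/3; p² − 59·q² = 529 − 531 = -2.
  k = 3: m = 7, d = 2, a = ⌊(7 + 7)/2⌋ = 7; p/q = (7·23 + 8)/(7·3 + 1) = 169/22; p² − 59·q² = 28561 − 28556 = 5.
  k = 4: m = 7, d = 5, a = ⌊(7 + 7)/5⌋ = 2; p/q = (2·169 + 23)/(2·22 + 3) = 361/47; p² − 59·q² = 130321 − 130331 = -10.
  k = 5: m = 3, d = 10, a = ⌊(7 + 3)/10⌋ = 1; p/q = (1·361 + 169)/(1·47 + 22) = 530/69; p² − 59·q² = 280900 − 280899 = 1.
  The first convergent with p² − 59·q² = 1 gives the fundamental solution (x₁, y₁) = (530, 69).
Step 2: Apply the recurrence (x_{n+1}, y_{n+1}) = (x₁x_n + 59y₁y_n, x₁y_n + y₁x_n) repeatedly.
  From (x_1, y_1) = (530, 69): x_2 = 530·530 + 59·69·69 = 561799; y_2 = 530·69 + 69·530 = 73140.
  From (x_2, y_2) = (561799, 73140): x_3 = 530·561799 + 59·69·73140 = 595506410; y_3 = 530·73140 + 69·561799 = 77528331.
Step 3: Verify x_3² - 59·y_3² = 354627884351088100 - 354627884351088099 = 1 (should be 1). ✓

(x_1, y_1) = (530, 69); (x_3, y_3) = (595506410, 77528331).


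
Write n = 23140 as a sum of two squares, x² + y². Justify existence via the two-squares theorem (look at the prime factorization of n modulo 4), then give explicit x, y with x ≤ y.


Step 1: Factor n = 23140 = 2^2 · 5 · 13 · 89.
Step 2: Check the mod-4 condition on each prime factor: 2 = 2 (special); 5 ≡ 1 (mod 4), exponent 1; 13 ≡ 1 (mod 4), exponent 1; 89 ≡ 1 (mod 4), exponent 1.
All primes ≡ 3 (mod 4) appear to even exponent (or don't appear), so by the two-squares theorem n IS expressible as a sum of two squares.
Step 3: Build a representation. Group n = k² · m with k = 2 and m = 5 · 13 · 89 = 5785 (a product of primes ≡ 1 (mod 4)); a representation of m scales to one of n via (k·x)² + (k·y)² = k²(x² + y²). Each prime p ≡ 1 (mod 4) is itself a sum of two squares; find a² by testing p − a² for a perfect square:
  5: 5 − 1² = 4 = 2² ⇒ 5 = 1² + 2².
  13: 13 − 1² = 12, 13 − 2² = 9 = 3² ⇒ 13 = 2² + 3².
  89: 89 − 1² = 88, 89 − 2² = 85, 89 − 3² = 80, 89 − 4² = 73, 89 − 5² = 64 = 8² ⇒ 89 = 5² + 8².
  Combine using the Brahmagupta–Fibonacci identity (a² + b²)(c² + d²) = (ac − bd)² + (ad + bc)² = (ac + bd)² + (ad − bc)²:
  5 · 13 = 65: from (1² + 2²)(2² + 3²), take (1·2 − 2·3, 1·3 + 2·2) = (2 − 6, 3 + 4) = (-4, 7); dropping signs (only squares matter) gives (4, 7); check 4² + 7² = 16 + 49 = 65 ✓.
  65 · 89 = 5785: from (4² + 7²)(5² + 8²), take (4·5 − 7·8, 4·8 + 7·5) = (20 − 56, 32 + 35) = (-36, 67); dropping signs (only squares matter) gives (36, 67); check 36² + 67² = 1296 + 4489 = 5785 ✓.
  Scale by k = 2: (2·36, 2·67) = (72, 134).
Step 4: Order so x ≤ y and verify: 72² + 134² = 5184 + 17956 = 23140 = n. ✓

n = 23140 = 72² + 134² (one valid representation with x ≤ y).


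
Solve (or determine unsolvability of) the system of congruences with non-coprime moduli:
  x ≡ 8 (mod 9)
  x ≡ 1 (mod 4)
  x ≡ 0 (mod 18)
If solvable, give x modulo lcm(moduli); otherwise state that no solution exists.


Moduli 9, 4, 18 are not pairwise coprime, so CRT works modulo lcm(m_i) when all pairwise compatibility conditions hold.
Pairwise compatibility: gcd(m_i, m_j) must divide a_i - a_j for every pair.
Merge one congruence at a time:
  Start: x ≡ 8 (mod 9).
  Combine with x ≡ 1 (mod 4): gcd(9, 4) = 1; 1 - 8 = -7, which IS divisible by 1, so compatible.
    Write x = 8 + 9·t and substitute into x ≡ 1 (mod 4): 9·t ≡ 1 − 8 = -7 (mod 4).
    Reduce coefficients mod 4: 1·t ≡ 1 (mod 4).
    So t ≡ 1 (mod 4).
    Then x = 8 + 9·1 = 17, valid modulo lcm(9, 4) = 36: x ≡ 17 (mod 36).
  Combine with x ≡ 0 (mod 18): gcd(36, 18) = 18, and 0 - 17 = -17 is NOT divisible by 18.
    ⇒ system is inconsistent (no integer solution).

No solution (the system is inconsistent).


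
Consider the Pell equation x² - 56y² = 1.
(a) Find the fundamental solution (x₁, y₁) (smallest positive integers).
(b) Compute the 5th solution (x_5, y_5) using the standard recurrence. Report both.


Step 1: Find the fundamental solution (x₁, y₁) of x² - 56y² = 1.
  Expand √56 as a continued fraction. a₀ = ⌊√56⌋ = 7; iterate m_{k+1} = d_k·a_k − m_k, d_{k+1} = (56 − m_{k+1}²)/d_k, a_{k+1} = ⌊(a₀ + m_{k+1})/d_{k+1}⌋ (starting m₀ = 0, d₀ = 1), with convergents p_k = a_k·p_{k-1} + p_{k-2}, q_k = a_k·q_{k-1} + q_{k-2} (p₋₁ = 1, q₋₁ = 0):
  k = 0: a₀ = 7; p₀/q₀ = 7/1; p₀² − 56·q₀² = 49 − 56 = -7.
  k = 1: m = 7, d = 7, a = ⌊(7 + 7)/7⌋ = 2; p/q = (2·7 + 1)/(2·1 + 0) = 15/2; p² − 56·q² = 225 − 224 = 1.
  The first convergent with p² − 56·q² = 1 gives the fundamental solution (x₁, y₁) = (15, 2).
Step 2: Apply the recurrence (x_{n+1}, y_{n+1}) = (x₁x_n + 56y₁y_n, x₁y_n + y₁x_n) repeatedly.
  From (x_1, y_1) = (15, 2): x_2 = 15·15 + 56·2·2 = 449; y_2 = 15·2 + 2·15 = 60.
  From (x_2, y_2) = (449, 60): x_3 = 15·449 + 56·2·60 = 13455; y_3 = 15·60 + 2·449 = 1798.
  From (x_3, y_3) = (13455, 1798): x_4 = 15·13455 + 56·2·1798 = 403201; y_4 = 15·1798 + 2·13455 = 53880.
  From (x_4, y_4) = (403201, 53880): x_5 = 15·403201 + 56·2·53880 = 12082575; y_5 = 15·53880 + 2·403201 = 1614602.
Step 3: Verify x_5² - 56·y_5² = 145988618630625 - 145988618630624 = 1 (should be 1). ✓

(x_1, y_1) = (15, 2); (x_5, y_5) = (12082575, 1614602).


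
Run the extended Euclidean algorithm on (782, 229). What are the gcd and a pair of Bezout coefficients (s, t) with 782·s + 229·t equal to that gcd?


Euclidean algorithm on (782, 229) — divide until remainder is 0:
  782 = 3 · 229 + 95
  229 = 2 · 95 + 39
  95 = 2 · 39 + 17
  39 = 2 · 17 + 5
  17 = 3 · 5 + 2
  5 = 2 · 2 + 1
  2 = 2 · 1 + 0
gcd(782, 229) = 1.
Track Bezout coefficients alongside the remainders: start with r₀ = 782 = a·1 + b·0 (s = 1, t = 0) and r₁ = 229 = a·0 + b·1 (s = 0, t = 1); each new remainder r_{k+1} = r_{k-1} − q_k·r_k inherits s_{k+1} = s_{k-1} − q_k·s_k, t_{k+1} = t_{k-1} − q_k·t_k, so r_k = a·s_k + b·t_k at every step:
  q = 3: r = 95, s = 1 − 3·0 = 1, t = 0 − 3·1 = -3  (check: 782·1 + 229·(-3) = 95)
  q = 2: r = 39, s = 0 − 2·1 = -2, t = 1 − 2·(-3) = 7  (check: 782·(-2) + 229·7 = 39)
  q = 2: r = 17, s = 1 − 2·(-2) = 5, t = -3 − 2·7 = -17  (check: 782·5 + 229·(-17) = 17)
  q = 2: r = 5, s = -2 − 2·5 = -12, t = 7 − 2·(-17) = 41  (check: 782·(-12) + 229·41 = 5)
  q = 3: r = 2, s = 5 − 3·(-12) = 41, t = -17 − 3·41 = -140  (check: 782·41 + 229·(-140) = 2)
  q = 2: r = 1, s = -12 − 2·41 = -94, t = 41 − 2·(-140) = 321  (check: 782·(-94) + 229·321 = 1)
The row with r = 1 (the gcd) gives the Bezout coefficients s = -94, t = 321.
Result: 782 · (-94) + 229 · (321) = 1.

gcd(782, 229) = 1; s = -94, t = 321 (check: 782·(-94) + 229·321 = 1).


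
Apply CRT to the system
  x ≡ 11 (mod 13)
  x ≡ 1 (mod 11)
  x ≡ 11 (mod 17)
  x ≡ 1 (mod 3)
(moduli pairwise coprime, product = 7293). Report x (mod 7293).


Product of moduli M = 13 · 11 · 17 · 3 = 7293.
Merge one congruence at a time:
  Start: x ≡ 11 (mod 13).
  Combine with x ≡ 1 (mod 11); new modulus lcm = 143.
    Write x = 11 + 13·t and substitute into x ≡ 1 (mod 11): 13·t ≡ 1 − 11 = -10 (mod 11).
    Reduce coefficients mod 11: 2·t ≡ 1 (mod 11).
    The inverse of 2 mod 11 is 6 (since 2·6 = 12 = 1·11 + 1), so t ≡ 6·1 = 6 ≡ 6 (mod 11).
    Then x = 11 + 13·6 = 89, valid modulo lcm(13, 11) = 143: x ≡ 89 (mod 143).
  Combine with x ≡ 11 (mod 17); new modulus lcm = 2431.
    Write x = 89 + 143·t and substitute into x ≡ 11 (mod 17): 143·t ≡ 11 − 89 = -78 (mod 17).
    Reduce coefficients mod 17: 7·t ≡ 7 (mod 17).
    The inverse of 7 mod 17 is 5 (since 7·5 = 35 = 2·17 + 1), so t ≡ 5·7 = 35 ≡ 1 (mod 17).
    Then x = 89 + 143·1 = 232, valid modulo lcm(143, 17) = 2431: x ≡ 232 (mod 2431).
  Combine with x ≡ 1 (mod 3); new modulus lcm = 7293.
    Write x = 232 + 2431·t and substitute into x ≡ 1 (mod 3): 2431·t ≡ 1 − 232 = -231 (mod 3).
    Reduce coefficients mod 3: 1·t ≡ 0 (mod 3).
    So t ≡ 0 (mod 3).
    Then x = 232 + 2431·0 = 232, valid modulo lcm(2431, 3) = 7293: x ≡ 232 (mod 7293).
Verify against each original: 232 mod 13 = 11, 232 mod 11 = 1, 232 mod 17 = 11, 232 mod 3 = 1.

x ≡ 232 (mod 7293).


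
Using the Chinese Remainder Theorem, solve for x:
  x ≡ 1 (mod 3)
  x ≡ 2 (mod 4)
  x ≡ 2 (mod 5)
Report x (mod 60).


Moduli 3, 4, 5 are pairwise coprime; by CRT there is a unique solution modulo M = 3 · 4 · 5 = 60.
Solve pairwise, accumulating the modulus:
  Start with x ≡ 1 (mod 3).
  Combine with x ≡ 2 (mod 4): since gcd(3, 4) = 1, we get a unique residue mod 12.
    Write x = 1 + 3·t and substitute into x ≡ 2 (mod 4): 3·t ≡ 2 − 1 = 1 (mod 4).
    The inverse of 3 mod 4 is 3 (since 3·3 = 9 = 2·4 + 1), so t ≡ 3·1 = 3 ≡ 3 (mod 4).
    Then x = 1 + 3·3 = 10, valid modulo lcm(3, 4) = 12: x ≡ 10 (mod 12).
  Combine with x ≡ 2 (mod 5): since gcd(12, 5) = 1, we get a unique residue mod 60.
    Write x = 10 + 12·t and substitute into x ≡ 2 (mod 5): 12·t ≡ 2 − 10 = -8 (mod 5).
    Reduce coefficients mod 5: 2·t ≡ 2 (mod 5).
    The inverse of 2 mod 5 is 3 (since 2·3 = 6 = 1·5 + 1), so t ≡ 3·2 = 6 ≡ 1 (mod 5).
    Then x = 10 + 12·1 = 22, valid modulo lcm(12, 5) = 60: x ≡ 22 (mod 60).
Verify: 22 mod 3 = 1 ✓, 22 mod 4 = 2 ✓, 22 mod 5 = 2 ✓.

x ≡ 22 (mod 60).


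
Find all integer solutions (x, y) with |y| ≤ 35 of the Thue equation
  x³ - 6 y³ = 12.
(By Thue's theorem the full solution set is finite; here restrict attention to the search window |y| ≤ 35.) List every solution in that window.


The equation is x³ - 6y³ = 12. For fixed y, x³ = 6·y³ + 12, so a solution requires the RHS to be a perfect cube.
Strategy: iterate y from -35 to 35, compute RHS = 6·y³ + 12, and check whether it is a (positive or negative) perfect cube.
Check small values of y:
  y = 0: RHS = 12 is not a perfect cube.
  y = 1: RHS = 18 is not a perfect cube.
  y = -1: RHS = 6 is not a perfect cube.
  y = 2: RHS = 60 is not a perfect cube.
  y = -2: RHS = -36 is not a perfect cube.
  y = 3: RHS = 174 is not a perfect cube.
  y = -3: RHS = -150 is not a perfect cube.
Continuing the search up to |y| = 35 finds no solutions either.
No (x, y) in the scanned range satisfies the equation.

No integer solutions with |y| ≤ 35.


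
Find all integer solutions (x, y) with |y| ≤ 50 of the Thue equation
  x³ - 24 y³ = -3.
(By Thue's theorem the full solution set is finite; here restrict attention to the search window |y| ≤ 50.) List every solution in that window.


The equation is x³ - 24y³ = -3. For fixed y, x³ = 24·y³ − 3, so a solution requires the RHS to be a perfect cube.
Strategy: iterate y from -50 to 50, compute RHS = 24·y³ − 3, and check whether it is a (positive or negative) perfect cube.
Check small values of y:
  y = 0: RHS = -3 is not a perfect cube.
  y = 1: RHS = 21 is not a perfect cube.
  y = -1: RHS = -27 = (-3)³ ⇒ x = -3 works.
  y = 2: RHS = 189 is not a perfect cube.
  y = -2: RHS = -195 is not a perfect cube.
  y = 3: RHS = 645 is not a perfect cube.
  y = -3: RHS = -651 is not a perfect cube.
Continuing the search up to |y| = 50 finds no further solutions beyond those listed.
Collected solutions: (-3, -1).

Solutions (with |y| ≤ 50): (-3, -1).


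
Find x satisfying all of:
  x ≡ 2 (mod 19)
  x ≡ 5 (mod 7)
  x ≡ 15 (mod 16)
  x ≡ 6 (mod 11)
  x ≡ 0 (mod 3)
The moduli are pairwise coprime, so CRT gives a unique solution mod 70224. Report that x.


Product of moduli M = 19 · 7 · 16 · 11 · 3 = 70224.
Merge one congruence at a time:
  Start: x ≡ 2 (mod 19).
  Combine with x ≡ 5 (mod 7); new modulus lcm = 133.
    Write x = 2 + 19·t and substitute into x ≡ 5 (mod 7): 19·t ≡ 5 − 2 = 3 (mod 7).
    Reduce coefficients mod 7: 5·t ≡ 3 (mod 7).
    The inverse of 5 mod 7 is 3 (since 5·3 = 15 = 2·7 + 1), so t ≡ 3·3 = 9 ≡ 2 (mod 7).
    Then x = 2 + 19·2 = 40, valid modulo lcm(19, 7) = 133: x ≡ 40 (mod 133).
  Combine with x ≡ 15 (mod 16); new modulus lcm = 2128.
    Write x = 40 + 133·t and substitute into x ≡ 15 (mod 16): 133·t ≡ 15 − 40 = -25 (mod 16).
    Reduce coefficients mod 16: 5·t ≡ 7 (mod 16).
    The inverse of 5 mod 16 is 13 (since 5·13 = 65 = 4·16 + 1), so t ≡ 13·7 = 91 ≡ 11 (mod 16).
    Then x = 40 + 133·11 = 1503, valid modulo lcm(133, 16) = 2128: x ≡ 1503 (mod 2128).
  Combine with x ≡ 6 (mod 11); new modulus lcm = 23408.
    Write x = 1503 + 2128·t and substitute into x ≡ 6 (mod 11): 2128·t ≡ 6 − 1503 = -1497 (mod 11).
    Reduce coefficients mod 11: 5·t ≡ 10 (mod 11).
    The inverse of 5 mod 11 is 9 (since 5·9 = 45 = 4·11 + 1), so t ≡ 9·10 = 90 ≡ 2 (mod 11).
    Then x = 1503 + 2128·2 = 5759, valid modulo lcm(2128, 11) = 23408: x ≡ 5759 (mod 23408).
  Combine with x ≡ 0 (mod 3); new modulus lcm = 70224.
    Write x = 5759 + 23408·t and substitute into x ≡ 0 (mod 3): 23408·t ≡ 0 − 5759 = -5759 (mod 3).
    Reduce coefficients mod 3: 2·t ≡ 1 (mod 3).
    The inverse of 2 mod 3 is 2 (since 2·2 = 4 = 1·3 + 1), so t ≡ 2·1 = 2 ≡ 2 (mod 3).
    Then x = 5759 + 23408·2 = 52575, valid modulo lcm(23408, 3) = 70224: x ≡ 52575 (mod 70224).
Verify against each original: 52575 mod 19 = 2, 52575 mod 7 = 5, 52575 mod 16 = 15, 52575 mod 11 = 6, 52575 mod 3 = 0.

x ≡ 52575 (mod 70224).


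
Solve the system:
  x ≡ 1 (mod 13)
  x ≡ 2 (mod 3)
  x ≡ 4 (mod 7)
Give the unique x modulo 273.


Moduli 13, 3, 7 are pairwise coprime; by CRT there is a unique solution modulo M = 13 · 3 · 7 = 273.
Solve pairwise, accumulating the modulus:
  Start with x ≡ 1 (mod 13).
  Combine with x ≡ 2 (mod 3): since gcd(13, 3) = 1, we get a unique residue mod 39.
    Write x = 1 + 13·t and substitute into x ≡ 2 (mod 3): 13·t ≡ 2 − 1 = 1 (mod 3).
    Reduce coefficients mod 3: 1·t ≡ 1 (mod 3).
    So t ≡ 1 (mod 3).
    Then x = 1 + 13·1 = 14, valid modulo lcm(13, 3) = 39: x ≡ 14 (mod 39).
  Combine with x ≡ 4 (mod 7): since gcd(39, 7) = 1, we get a unique residue mod 273.
    Write x = 14 + 39·t and substitute into x ≡ 4 (mod 7): 39·t ≡ 4 − 14 = -10 (mod 7).
    Reduce coefficients mod 7: 4·t ≡ 4 (mod 7).
    The inverse of 4 mod 7 is 2 (since 4·2 = 8 = 1·7 + 1), so t ≡ 2·4 = 8 ≡ 1 (mod 7).
    Then x = 14 + 39·1 = 53, valid modulo lcm(39, 7) = 273: x ≡ 53 (mod 273).
Verify: 53 mod 13 = 1 ✓, 53 mod 3 = 2 ✓, 53 mod 7 = 4 ✓.

x ≡ 53 (mod 273).


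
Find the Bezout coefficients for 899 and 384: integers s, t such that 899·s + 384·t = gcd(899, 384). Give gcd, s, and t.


Euclidean algorithm on (899, 384) — divide until remainder is 0:
  899 = 2 · 384 + 131
  384 = 2 · 131 + 122
  131 = 1 · 122 + 9
  122 = 13 · 9 + 5
  9 = 1 · 5 + 4
  5 = 1 · 4 + 1
  4 = 4 · 1 + 0
gcd(899, 384) = 1.
Track Bezout coefficients alongside the remainders: start with r₀ = 899 = a·1 + b·0 (s = 1, t = 0) and r₁ = 384 = a·0 + b·1 (s = 0, t = 1); each new remainder r_{k+1} = r_{k-1} − q_k·r_k inherits s_{k+1} = s_{k-1} − q_k·s_k, t_{k+1} = t_{k-1} − q_k·t_k, so r_k = a·s_k + b·t_k at every step:
  q = 2: r = 131, s = 1 − 2·0 = 1, t = 0 − 2·1 = -2  (check: 899·1 + 384·(-2) = 131)
  q = 2: r = 122, s = 0 − 2·1 = -2, t = 1 − 2·(-2) = 5  (check: 899·(-2) + 384·5 = 122)
  q = 1: r = 9, s = 1 − 1·(-2) = 3, t = -2 − 1·5 = -7  (check: 899·3 + 384·(-7) = 9)
  q = 13: r = 5, s = -2 − 13·3 = -41, t = 5 − 13·(-7) = 96  (check: 899·(-41) + 384·96 = 5)
  q = 1: r = 4, s = 3 − 1·(-41) = 44, t = -7 − 1·96 = -103  (check: 899·44 + 384·(-103) = 4)
  q = 1: r = 1, s = -41 − 1·44 = -85, t = 96 − 1·(-103) = 199  (check: 899·(-85) + 384·199 = 1)
The row with r = 1 (the gcd) gives the Bezout coefficients s = -85, t = 199.
Result: 899 · (-85) + 384 · (199) = 1.

gcd(899, 384) = 1; s = -85, t = 199 (check: 899·(-85) + 384·199 = 1).


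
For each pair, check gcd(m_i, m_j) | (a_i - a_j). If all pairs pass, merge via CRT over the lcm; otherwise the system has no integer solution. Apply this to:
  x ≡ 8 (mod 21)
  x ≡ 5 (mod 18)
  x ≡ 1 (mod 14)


Moduli 21, 18, 14 are not pairwise coprime, so CRT works modulo lcm(m_i) when all pairwise compatibility conditions hold.
Pairwise compatibility: gcd(m_i, m_j) must divide a_i - a_j for every pair.
Merge one congruence at a time:
  Start: x ≡ 8 (mod 21).
  Combine with x ≡ 5 (mod 18): gcd(21, 18) = 3; 5 - 8 = -3, which IS divisible by 3, so compatible.
    Write x = 8 + 21·t and substitute into x ≡ 5 (mod 18): 21·t ≡ 5 − 8 = -3 (mod 18).
    Divide the congruence (and modulus) by g = 3: 7·t ≡ -1 (mod 6).
    Reduce coefficients mod 6: 1·t ≡ 5 (mod 6).
    So t ≡ 5 (mod 6).
    Then x = 8 + 21·5 = 113, valid modulo lcm(21, 18) = 126: x ≡ 113 (mod 126).
  Combine with x ≡ 1 (mod 14): gcd(126, 14) = 14; 1 - 113 = -112, which IS divisible by 14, so compatible.
    Write x = 113 + 126·t and substitute into x ≡ 1 (mod 14): 126·t ≡ 1 − 113 = -112 (mod 14).
    Divide the congruence (and modulus) by g = 14: 9·t ≡ -8 (mod 1).
    Modulo 1 every t works; take t = 0.
    Then x = 113 + 126·0 = 113, valid modulo lcm(126, 14) = 126: x ≡ 113 (mod 126).
Verify: 113 mod 21 = 8, 113 mod 18 = 5, 113 mod 14 = 1.

x ≡ 113 (mod 126).


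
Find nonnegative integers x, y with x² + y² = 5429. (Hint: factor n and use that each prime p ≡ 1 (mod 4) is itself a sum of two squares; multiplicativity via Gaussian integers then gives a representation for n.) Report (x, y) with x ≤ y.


Step 1: Factor n = 5429 = 61 · 89.
Step 2: Check the mod-4 condition on each prime factor: 61 ≡ 1 (mod 4), exponent 1; 89 ≡ 1 (mod 4), exponent 1.
All primes ≡ 3 (mod 4) appear to even exponent (or don't appear), so by the two-squares theorem n IS expressible as a sum of two squares.
Step 3: Build a representation. Here n = 61 · 89 is a product of primes ≡ 1 (mod 4). Each prime p ≡ 1 (mod 4) is itself a sum of two squares; find a² by testing p − a² for a perfect square:
  61: 61 − 1² = 60, 61 − 2² = 57, 61 − 3² = 52, 61 − 4² = 45, 61 − 5² = 36 = 6² ⇒ 61 = 5² + 6².
  89: 89 − 1² = 88, 89 − 2² = 85, 89 − 3² = 80, 89 − 4² = 73, 89 − 5² = 64 = 8² ⇒ 89 = 5² + 8².
  Combine using the Brahmagupta–Fibonacci identity (a² + b²)(c² + d²) = (ac − bd)² + (ad + bc)² = (ac + bd)² + (ad − bc)²:
  61 · 89 = 5429: from (5² + 6²)(5² + 8²), take (5·5 − 6·8, 5·8 + 6·5) = (25 − 48, 40 + 30) = (-23, 70); dropping signs (only squares matter) gives (23, 70); check 23² + 70² = 529 + 4900 = 5429 ✓.
Step 4: Order so x ≤ y and verify: 23² + 70² = 529 + 4900 = 5429 = n. ✓

n = 5429 = 23² + 70² (one valid representation with x ≤ y).


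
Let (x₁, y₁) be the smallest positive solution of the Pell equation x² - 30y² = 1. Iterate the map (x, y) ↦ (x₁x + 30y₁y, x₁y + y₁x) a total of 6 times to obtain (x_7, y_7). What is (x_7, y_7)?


Step 1: Find the fundamental solution (x₁, y₁) of x² - 30y² = 1.
  Expand √30 as a continued fraction. a₀ = ⌊√30⌋ = 5; iterate m_{k+1} = d_k·a_k − m_k, d_{k+1} = (30 − m_{k+1}²)/d_k, a_{k+1} = ⌊(a₀ + m_{k+1})/d_{k+1}⌋ (starting m₀ = 0, d₀ = 1), with convergents p_k = a_k·p_{k-1} + p_{k-2}, q_k = a_k·q_{k-1} + q_{k-2} (p₋₁ = 1, q₋₁ = 0):
  k = 0: a₀ = 5; p₀/q₀ = 5/1; p₀² − 30·q₀² = 25 − 30 = -5.
  k = 1: m = 5, d = 5, a = ⌊(5 + 5)/5⌋ = 2; p/q = (2·5 + 1)/(2·1 + 0) = 11/2; p² − 30·q² = 121 − 120 = 1.
  The first convergent with p² − 30·q² = 1 gives the fundamental solution (x₁, y₁) = (11, 2).
Step 2: Apply the recurrence (x_{n+1}, y_{n+1}) = (x₁x_n + 30y₁y_n, x₁y_n + y₁x_n) repeatedly.
  From (x_1, y_1) = (11, 2): x_2 = 11·11 + 30·2·2 = 241; y_2 = 11·2 + 2·11 = 44.
  From (x_2, y_2) = (241, 44): x_3 = 11·241 + 30·2·44 = 5291; y_3 = 11·44 + 2·241 = 966.
  From (x_3, y_3) = (5291, 966): x_4 = 11·5291 + 30·2·966 = 116161; y_4 = 11·966 + 2·5291 = 21208.
  From (x_4, y_4) = (116161, 21208): x_5 = 11·116161 + 30·2·21208 = 2550251; y_5 = 11·21208 + 2·116161 = 465610.
  From (x_5, y_5) = (2550251, 465610): x_6 = 11·2550251 + 30·2·465610 = 55989361; y_6 = 11·465610 + 2·2550251 = 10222212.
  From (x_6, y_6) = (55989361, 10222212): x_7 = 11·55989361 + 30·2·10222212 = 1229215691; y_7 = 11·10222212 + 2·55989361 = 224423054.
Step 3: Verify x_7² - 30·y_7² = 1510971215000607481 - 1510971215000607480 = 1 (should be 1). ✓

(x_1, y_1) = (11, 2); (x_7, y_7) = (1229215691, 224423054).


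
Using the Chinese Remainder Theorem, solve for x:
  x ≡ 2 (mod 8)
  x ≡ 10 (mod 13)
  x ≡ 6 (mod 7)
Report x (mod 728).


Moduli 8, 13, 7 are pairwise coprime; by CRT there is a unique solution modulo M = 8 · 13 · 7 = 728.
Solve pairwise, accumulating the modulus:
  Start with x ≡ 2 (mod 8).
  Combine with x ≡ 10 (mod 13): since gcd(8, 13) = 1, we get a unique residue mod 104.
    Write x = 2 + 8·t and substitute into x ≡ 10 (mod 13): 8·t ≡ 10 − 2 = 8 (mod 13).
    The inverse of 8 mod 13 is 5 (since 8·5 = 40 = 3·13 + 1), so t ≡ 5·8 = 40 ≡ 1 (mod 13).
    Then x = 2 + 8·1 = 10, valid modulo lcm(8, 13) = 104: x ≡ 10 (mod 104).
  Combine with x ≡ 6 (mod 7): since gcd(104, 7) = 1, we get a unique residue mod 728.
    Write x = 10 + 104·t and substitute into x ≡ 6 (mod 7): 104·t ≡ 6 − 10 = -4 (mod 7).
    Reduce coefficients mod 7: 6·t ≡ 3 (mod 7).
    The inverse of 6 mod 7 is 6 (since 6·6 = 36 = 5·7 + 1), so t ≡ 6·3 = 18 ≡ 4 (mod 7).
    Then x = 10 + 104·4 = 426, valid modulo lcm(104, 7) = 728: x ≡ 426 (mod 728).
Verify: 426 mod 8 = 2 ✓, 426 mod 13 = 10 ✓, 426 mod 7 = 6 ✓.

x ≡ 426 (mod 728).


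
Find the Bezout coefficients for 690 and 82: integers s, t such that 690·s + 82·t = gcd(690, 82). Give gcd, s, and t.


Euclidean algorithm on (690, 82) — divide until remainder is 0:
  690 = 8 · 82 + 34
  82 = 2 · 34 + 14
  34 = 2 · 14 + 6
  14 = 2 · 6 + 2
  6 = 3 · 2 + 0
gcd(690, 82) = 2.
Track Bezout coefficients alongside the remainders: start with r₀ = 690 = a·1 + b·0 (s = 1, t = 0) and r₁ = 82 = a·0 + b·1 (s = 0, t = 1); each new remainder r_{k+1} = r_{k-1} − q_k·r_k inherits s_{k+1} = s_{k-1} − q_k·s_k, t_{k+1} = t_{k-1} − q_k·t_k, so r_k = a·s_k + b·t_k at every step:
  q = 8: r = 34, s = 1 − 8·0 = 1, t = 0 − 8·1 = -8  (check: 690·1 + 82·(-8) = 34)
  q = 2: r = 14, s = 0 − 2·1 = -2, t = 1 − 2·(-8) = 17  (check: 690·(-2) + 82·17 = 14)
  q = 2: r = 6, s = 1 − 2·(-2) = 5, t = -8 − 2·17 = -42  (check: 690·5 + 82·(-42) = 6)
  q = 2: r = 2, s = -2 − 2·5 = -12, t = 17 − 2·(-42) = 101  (check: 690·(-12) + 82·101 = 2)
The row with r = 2 (the gcd) gives the Bezout coefficients s = -12, t = 101.
Result: 690 · (-12) + 82 · (101) = 2.

gcd(690, 82) = 2; s = -12, t = 101 (check: 690·(-12) + 82·101 = 2).


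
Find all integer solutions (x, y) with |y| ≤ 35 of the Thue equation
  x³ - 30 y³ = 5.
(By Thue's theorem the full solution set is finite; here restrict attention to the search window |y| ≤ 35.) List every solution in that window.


The equation is x³ - 30y³ = 5. For fixed y, x³ = 30·y³ + 5, so a solution requires the RHS to be a perfect cube.
Strategy: iterate y from -35 to 35, compute RHS = 30·y³ + 5, and check whether it is a (positive or negative) perfect cube.
Check small values of y:
  y = 0: RHS = 5 is not a perfect cube.
  y = 1: RHS = 35 is not a perfect cube.
  y = -1: RHS = -25 is not a perfect cube.
  y = 2: RHS = 245 is not a perfect cube.
  y = -2: RHS = -235 is not a perfect cube.
  y = 3: RHS = 815 is not a perfect cube.
  y = -3: RHS = -805 is not a perfect cube.
Continuing the search up to |y| = 35 finds no solutions either.
No (x, y) in the scanned range satisfies the equation.

No integer solutions with |y| ≤ 35.


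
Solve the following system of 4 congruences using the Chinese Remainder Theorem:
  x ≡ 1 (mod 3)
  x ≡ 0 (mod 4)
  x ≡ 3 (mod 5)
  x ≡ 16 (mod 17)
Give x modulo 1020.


Product of moduli M = 3 · 4 · 5 · 17 = 1020.
Merge one congruence at a time:
  Start: x ≡ 1 (mod 3).
  Combine with x ≡ 0 (mod 4); new modulus lcm = 12.
    Write x = 1 + 3·t and substitute into x ≡ 0 (mod 4): 3·t ≡ 0 − 1 = -1 (mod 4).
    Reduce coefficients mod 4: 3·t ≡ 3 (mod 4).
    The inverse of 3 mod 4 is 3 (since 3·3 = 9 = 2·4 + 1), so t ≡ 3·3 = 9 ≡ 1 (mod 4).
    Then x = 1 + 3·1 = 4, valid modulo lcm(3, 4) = 12: x ≡ 4 (mod 12).
  Combine with x ≡ 3 (mod 5); new modulus lcm = 60.
    Write x = 4 + 12·t and substitute into x ≡ 3 (mod 5): 12·t ≡ 3 − 4 = -1 (mod 5).
    Reduce coefficients mod 5: 2·t ≡ 4 (mod 5).
    The inverse of 2 mod 5 is 3 (since 2·3 = 6 = 1·5 + 1), so t ≡ 3·4 = 12 ≡ 2 (mod 5).
    Then x = 4 + 12·2 = 28, valid modulo lcm(12, 5) = 60: x ≡ 28 (mod 60).
  Combine with x ≡ 16 (mod 17); new modulus lcm = 1020.
    Write x = 28 + 60·t and substitute into x ≡ 16 (mod 17): 60·t ≡ 16 − 28 = -12 (mod 17).
    Reduce coefficients mod 17: 9·t ≡ 5 (mod 17).
    The inverse of 9 mod 17 is 2 (since 9·2 = 18 = 1·17 + 1), so t ≡ 2·5 = 10 ≡ 10 (mod 17).
    Then x = 28 + 60·10 = 628, valid modulo lcm(60, 17) = 1020: x ≡ 628 (mod 1020).
Verify against each original: 628 mod 3 = 1, 628 mod 4 = 0, 628 mod 5 = 3, 628 mod 17 = 16.

x ≡ 628 (mod 1020).


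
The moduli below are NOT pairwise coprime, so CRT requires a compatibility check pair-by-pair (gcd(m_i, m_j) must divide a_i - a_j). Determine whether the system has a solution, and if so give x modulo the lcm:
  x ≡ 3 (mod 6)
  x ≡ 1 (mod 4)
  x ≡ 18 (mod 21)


Moduli 6, 4, 21 are not pairwise coprime, so CRT works modulo lcm(m_i) when all pairwise compatibility conditions hold.
Pairwise compatibility: gcd(m_i, m_j) must divide a_i - a_j for every pair.
Merge one congruence at a time:
  Start: x ≡ 3 (mod 6).
  Combine with x ≡ 1 (mod 4): gcd(6, 4) = 2; 1 - 3 = -2, which IS divisible by 2, so compatible.
    Write x = 3 + 6·t and substitute into x ≡ 1 (mod 4): 6·t ≡ 1 − 3 = -2 (mod 4).
    Divide the congruence (and modulus) by g = 2: 3·t ≡ -1 (mod 2).
    Reduce coefficients mod 2: 1·t ≡ 1 (mod 2).
    So t ≡ 1 (mod 2).
    Then x = 3 + 6·1 = 9, valid modulo lcm(6, 4) = 12: x ≡ 9 (mod 12).
  Combine with x ≡ 18 (mod 21): gcd(12, 21) = 3; 18 - 9 = 9, which IS divisible by 3, so compatible.
    Write x = 9 + 12·t and substitute into x ≡ 18 (mod 21): 12·t ≡ 18 − 9 = 9 (mod 21).
    Divide the congruence (and modulus) by g = 3: 4·t ≡ 3 (mod 7).
    The inverse of 4 mod 7 is 2 (since 4·2 = 8 = 1·7 + 1), so t ≡ 2·3 = 6 ≡ 6 (mod 7).
    Then x = 9 + 12·6 = 81, valid modulo lcm(12, 21) = 84: x ≡ 81 (mod 84).
Verify: 81 mod 6 = 3, 81 mod 4 = 1, 81 mod 21 = 18.

x ≡ 81 (mod 84).


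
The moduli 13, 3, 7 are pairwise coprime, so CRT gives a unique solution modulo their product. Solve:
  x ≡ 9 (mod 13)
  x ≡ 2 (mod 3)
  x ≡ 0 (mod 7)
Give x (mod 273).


Moduli 13, 3, 7 are pairwise coprime; by CRT there is a unique solution modulo M = 13 · 3 · 7 = 273.
Solve pairwise, accumulating the modulus:
  Start with x ≡ 9 (mod 13).
  Combine with x ≡ 2 (mod 3): since gcd(13, 3) = 1, we get a unique residue mod 39.
    Write x = 9 + 13·t and substitute into x ≡ 2 (mod 3): 13·t ≡ 2 − 9 = -7 (mod 3).
    Reduce coefficients mod 3: 1·t ≡ 2 (mod 3).
    So t ≡ 2 (mod 3).
    Then x = 9 + 13·2 = 35, valid modulo lcm(13, 3) = 39: x ≡ 35 (mod 39).
  Combine with x ≡ 0 (mod 7): since gcd(39, 7) = 1, we get a unique residue mod 273.
    Write x = 35 + 39·t and substitute into x ≡ 0 (mod 7): 39·t ≡ 0 − 35 = -35 (mod 7).
    Reduce coefficients mod 7: 4·t ≡ 0 (mod 7).
    The inverse of 4 mod 7 is 2 (since 4·2 = 8 = 1·7 + 1), so t ≡ 2·0 = 0 ≡ 0 (mod 7).
    Then x = 35 + 39·0 = 35, valid modulo lcm(39, 7) = 273: x ≡ 35 (mod 273).
Verify: 35 mod 13 = 9 ✓, 35 mod 3 = 2 ✓, 35 mod 7 = 0 ✓.

x ≡ 35 (mod 273).


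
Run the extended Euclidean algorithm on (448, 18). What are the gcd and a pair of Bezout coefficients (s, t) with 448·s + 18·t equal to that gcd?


Euclidean algorithm on (448, 18) — divide until remainder is 0:
  448 = 24 · 18 + 16
  18 = 1 · 16 + 2
  16 = 8 · 2 + 0
gcd(448, 18) = 2.
Track Bezout coefficients alongside the remainders: start with r₀ = 448 = a·1 + b·0 (s = 1, t = 0) and r₁ = 18 = a·0 + b·1 (s = 0, t = 1); each new remainder r_{k+1} = r_{k-1} − q_k·r_k inherits s_{k+1} = s_{k-1} − q_k·s_k, t_{k+1} = t_{k-1} − q_k·t_k, so r_k = a·s_k + b·t_k at every step:
  q = 24: r = 16, s = 1 − 24·0 = 1, t = 0 − 24·1 = -24  (check: 448·1 + 18·(-24) = 16)
  q = 1: r = 2, s = 0 − 1·1 = -1, t = 1 − 1·(-24) = 25  (check: 448·(-1) + 18·25 = 2)
The row with r = 2 (the gcd) gives the Bezout coefficients s = -1, t = 25.
Result: 448 · (-1) + 18 · (25) = 2.

gcd(448, 18) = 2; s = -1, t = 25 (check: 448·(-1) + 18·25 = 2).
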